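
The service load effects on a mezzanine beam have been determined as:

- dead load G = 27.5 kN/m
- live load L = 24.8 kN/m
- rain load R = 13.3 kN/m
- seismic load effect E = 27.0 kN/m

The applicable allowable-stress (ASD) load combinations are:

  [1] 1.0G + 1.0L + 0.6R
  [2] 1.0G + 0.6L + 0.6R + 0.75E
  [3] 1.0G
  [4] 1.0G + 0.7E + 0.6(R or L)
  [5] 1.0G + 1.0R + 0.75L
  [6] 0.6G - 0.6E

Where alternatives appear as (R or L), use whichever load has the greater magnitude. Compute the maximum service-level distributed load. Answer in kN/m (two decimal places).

70.61 kN/m

(R or L) → L = 24.8 kN/m.
[1] 1.0(27.5) + 1.0(24.8) + 0.6(13.3) = 60.28
[2] 1.0(27.5) + 0.6(24.8) + 0.6(13.3) + 0.75(27.0) = 70.61
[3] 1.0(27.5) = 27.50
[4] 1.0(27.5) + 0.7(27.0) + 0.6(24.8) = 61.28
[5] 1.0(27.5) + 1.0(13.3) + 0.75(24.8) = 59.40
[6] 0.6(27.5) - 0.6(27.0) = 0.30
Maximum is from combination 2.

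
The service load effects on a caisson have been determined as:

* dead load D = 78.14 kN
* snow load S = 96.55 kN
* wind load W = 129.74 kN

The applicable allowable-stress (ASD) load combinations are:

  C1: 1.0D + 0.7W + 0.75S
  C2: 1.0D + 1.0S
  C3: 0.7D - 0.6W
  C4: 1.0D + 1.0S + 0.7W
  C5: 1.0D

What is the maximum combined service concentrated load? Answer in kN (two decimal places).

265.51 kN

C1: 1.0(78.14) + 0.7(129.74) + 0.75(96.55) = 78.14 + 90.82 + 72.41 = 241.37
C2: 1.0(78.14) + 1.0(96.55) = 78.14 + 96.55 = 174.69
C3: 0.7(78.14) - 0.6(129.74) = -23.15
C4: 1.0(78.14) + 1.0(96.55) + 0.7(129.74) = 78.14 + 96.55 + 90.82 = 265.51
C5: 1.0(78.14) = 78.14
Maximum is from combination 4.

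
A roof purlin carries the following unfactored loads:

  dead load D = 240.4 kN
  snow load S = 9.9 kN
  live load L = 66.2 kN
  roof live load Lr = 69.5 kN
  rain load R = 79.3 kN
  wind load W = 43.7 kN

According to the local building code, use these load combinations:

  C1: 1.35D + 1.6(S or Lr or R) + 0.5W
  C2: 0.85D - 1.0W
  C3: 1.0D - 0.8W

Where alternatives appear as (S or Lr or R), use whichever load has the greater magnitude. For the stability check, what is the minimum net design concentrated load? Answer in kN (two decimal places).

(S or Lr or R) → R = 79.3 kN.
C1: 1.35(240.4) + 1.6(79.3) + 0.5(43.7) = 324.54 + 126.88 + 21.85 = 473.27
C2: 0.85(240.4) - 1.0(43.7) = 204.34 - 43.70 = 160.64
C3: 1.0(240.4) - 0.8(43.7) = 240.40 - 34.96 = 205.44
Combination 2 gives the minimum: 160.64 kN.

160.64 kN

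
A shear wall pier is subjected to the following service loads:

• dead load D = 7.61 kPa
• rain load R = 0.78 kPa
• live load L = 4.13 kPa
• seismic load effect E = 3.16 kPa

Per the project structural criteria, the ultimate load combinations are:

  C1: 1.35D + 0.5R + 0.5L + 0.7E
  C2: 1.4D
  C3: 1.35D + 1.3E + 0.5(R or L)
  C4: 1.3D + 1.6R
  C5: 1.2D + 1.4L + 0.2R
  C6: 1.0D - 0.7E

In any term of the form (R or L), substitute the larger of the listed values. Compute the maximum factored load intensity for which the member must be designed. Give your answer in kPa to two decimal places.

16.45 kPa

(R or L) → L = 4.13 kPa.
C1: 1.35(7.61) + 0.5(0.78) + 0.5(4.13) + 0.7(3.16) = 10.27 + 0.39 + 2.07 + 2.21 = 14.94
C2: 1.4(7.61) = 10.65
C3: 1.35(7.61) + 1.3(3.16) + 0.5(4.13) = 10.27 + 4.11 + 2.07 = 16.45
C4: 1.3(7.61) + 1.6(0.78) = 9.89 + 1.25 = 11.14
C5: 1.2(7.61) + 1.4(4.13) + 0.2(0.78) = 9.13 + 5.78 + 0.16 = 15.07
C6: 1.0(7.61) - 0.7(3.16) = 7.61 - 2.21 = 5.40
The controlling combination is 3, giving 16.45 kPa.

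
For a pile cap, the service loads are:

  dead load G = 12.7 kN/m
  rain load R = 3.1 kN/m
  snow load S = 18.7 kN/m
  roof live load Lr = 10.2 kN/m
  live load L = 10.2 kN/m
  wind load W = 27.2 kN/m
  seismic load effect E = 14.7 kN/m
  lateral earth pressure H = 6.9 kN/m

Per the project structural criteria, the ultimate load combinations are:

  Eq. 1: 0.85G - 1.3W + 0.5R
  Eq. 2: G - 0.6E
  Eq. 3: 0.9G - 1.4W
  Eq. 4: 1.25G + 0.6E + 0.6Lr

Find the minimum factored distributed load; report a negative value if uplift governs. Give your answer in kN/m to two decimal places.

-26.65 kN/m

Eq. 1: 0.85(12.7) - 1.3(27.2) + 0.5(3.1) = -23.02
Eq. 2: 1.0(12.7) - 0.6(14.7) = 12.70 - 8.82 = 3.88
Eq. 3: 0.9(12.7) - 1.4(27.2) = 11.43 - 38.08 = -26.65
Eq. 4: 1.25(12.7) + 0.6(14.7) + 0.6(10.2) = 15.88 + 8.82 + 6.12 = 30.82
Combination 3 gives the minimum: -26.65 kN/m.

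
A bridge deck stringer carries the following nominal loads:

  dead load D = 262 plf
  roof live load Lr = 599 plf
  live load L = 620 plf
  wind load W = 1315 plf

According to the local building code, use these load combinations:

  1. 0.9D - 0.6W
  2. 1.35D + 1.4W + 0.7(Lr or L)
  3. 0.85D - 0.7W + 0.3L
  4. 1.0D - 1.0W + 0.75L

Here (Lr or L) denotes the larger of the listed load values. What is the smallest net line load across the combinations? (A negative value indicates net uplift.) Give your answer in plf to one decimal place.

(Lr or L) → L = 620 plf.
1. 0.9(262) - 0.6(1315) = 235.8 - 789.0 = -553.2
2. 1.35(262) + 1.4(1315) + 0.7(620) = 353.7 + 1841.0 + 434.0 = 2628.7
3. 0.85(262) - 0.7(1315) + 0.3(620) = 222.7 - 920.5 + 186.0 = -511.8
4. 1.0(262) - 1.0(1315) + 0.75(620) = 262.0 - 1315.0 + 465.0 = -588.0
Combination 4 gives the minimum: -588.0 plf.

-588.0 plf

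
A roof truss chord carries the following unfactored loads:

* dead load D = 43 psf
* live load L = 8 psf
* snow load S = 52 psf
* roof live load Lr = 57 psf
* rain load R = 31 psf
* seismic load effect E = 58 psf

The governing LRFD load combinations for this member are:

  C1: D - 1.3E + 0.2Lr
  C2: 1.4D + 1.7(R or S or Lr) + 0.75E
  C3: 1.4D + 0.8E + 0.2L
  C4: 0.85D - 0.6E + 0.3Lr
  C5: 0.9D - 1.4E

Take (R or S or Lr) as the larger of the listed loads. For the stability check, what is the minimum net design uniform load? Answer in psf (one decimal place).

(R or S or Lr) → Lr = 57 psf.
C1: 1.0(43) - 1.3(58) + 0.2(57) = 43.0 - 75.4 + 11.4 = -21.0
C2: 1.4(43) + 1.7(57) + 0.75(58) = 60.2 + 96.9 + 43.5 = 200.6
C3: 1.4(43) + 0.8(58) + 0.2(8) = 60.2 + 46.4 + 1.6 = 108.2
C4: 0.85(43) - 0.6(58) + 0.3(57) = 36.6 - 34.8 + 17.1 = 18.9
C5: 0.9(43) - 1.4(58) = 38.7 - 81.2 = -42.5
Combination 5 gives the minimum: -42.5 psf.

-42.5 psf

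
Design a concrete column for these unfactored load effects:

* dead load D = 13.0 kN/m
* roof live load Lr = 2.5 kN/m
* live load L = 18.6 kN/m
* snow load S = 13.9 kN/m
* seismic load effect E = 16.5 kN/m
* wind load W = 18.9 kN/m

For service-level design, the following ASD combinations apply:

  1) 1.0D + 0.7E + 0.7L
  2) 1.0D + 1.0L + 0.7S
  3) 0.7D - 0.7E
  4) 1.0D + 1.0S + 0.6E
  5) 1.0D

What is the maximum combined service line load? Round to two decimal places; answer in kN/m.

41.33 kN/m

1) 1.0(13.0) + 0.7(16.5) + 0.7(18.6) = 37.57
2) 1.0(13.0) + 1.0(18.6) + 0.7(13.9) = 41.33
3) 0.7(13.0) - 0.7(16.5) = -2.45
4) 1.0(13.0) + 1.0(13.9) + 0.6(16.5) = 36.80
5) 1.0(13.0) = 13.00
Maximum is from combination 2.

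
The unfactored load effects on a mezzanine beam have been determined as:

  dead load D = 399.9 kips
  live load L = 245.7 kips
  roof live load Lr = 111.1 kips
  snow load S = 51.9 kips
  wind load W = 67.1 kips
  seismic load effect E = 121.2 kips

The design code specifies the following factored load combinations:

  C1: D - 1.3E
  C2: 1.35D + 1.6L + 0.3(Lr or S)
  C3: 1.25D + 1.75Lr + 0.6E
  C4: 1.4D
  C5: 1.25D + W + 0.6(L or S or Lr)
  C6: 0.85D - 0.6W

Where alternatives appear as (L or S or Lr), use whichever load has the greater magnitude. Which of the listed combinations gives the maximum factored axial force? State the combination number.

(Lr or S) → Lr = 111.1 kips; (L or S or Lr) → L = 245.7 kips.
C1: 1.0(399.9) - 1.3(121.2) = 399.90 - 157.56 = 242.34
C2: 1.35(399.9) + 1.6(245.7) + 0.3(111.1) = 539.87 + 393.12 + 33.33 = 966.32
C3: 1.25(399.9) + 1.75(111.1) + 0.6(121.2) = 767.02
C4: 1.4(399.9) = 559.86
C5: 1.25(399.9) + 1.0(67.1) + 0.6(245.7) = 499.88 + 67.10 + 147.42 = 714.40
C6: 0.85(399.9) - 0.6(67.1) = 339.92 - 40.26 = 299.66
The largest value is 966.32 kips from combination 2.

Combination 2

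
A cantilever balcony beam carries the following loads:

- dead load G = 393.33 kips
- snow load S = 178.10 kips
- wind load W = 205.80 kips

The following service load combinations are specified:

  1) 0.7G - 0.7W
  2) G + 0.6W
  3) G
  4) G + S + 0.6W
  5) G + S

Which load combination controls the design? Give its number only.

1) 0.7(393.33) - 0.7(205.80) = 275.33 - 144.06 = 131.27
2) 1.0(393.33) + 0.6(205.80) = 393.33 + 123.48 = 516.81
3) 1.0(393.33) = 393.33
4) 1.0(393.33) + 1.0(178.10) + 0.6(205.80) = 393.33 + 178.10 + 123.48 = 694.91
5) 1.0(393.33) + 1.0(178.10) = 393.33 + 178.10 = 571.43
The largest value is 694.91 kips from combination 4.

Combination 4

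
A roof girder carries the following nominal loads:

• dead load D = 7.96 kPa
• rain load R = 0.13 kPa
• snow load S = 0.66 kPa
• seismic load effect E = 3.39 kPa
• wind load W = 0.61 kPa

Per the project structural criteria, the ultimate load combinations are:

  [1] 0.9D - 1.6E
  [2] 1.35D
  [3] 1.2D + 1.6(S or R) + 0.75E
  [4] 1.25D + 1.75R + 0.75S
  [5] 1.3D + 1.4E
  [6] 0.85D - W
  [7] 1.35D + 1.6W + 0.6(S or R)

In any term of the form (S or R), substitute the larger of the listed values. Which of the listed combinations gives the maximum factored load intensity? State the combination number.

(S or R) → S = 0.66 kPa.
[1] 0.9(7.96) - 1.6(3.39) = 1.74
[2] 1.35(7.96) = 10.75
[3] 1.2(7.96) + 1.6(0.66) + 0.75(3.39) = 13.15
[4] 1.25(7.96) + 1.75(0.13) + 0.75(0.66) = 10.67
[5] 1.3(7.96) + 1.4(3.39) = 15.09
[6] 0.85(7.96) - 1.0(0.61) = 6.16
[7] 1.35(7.96) + 1.6(0.61) + 0.6(0.66) = 12.12
The largest value is 15.09 kPa from combination 5.

Combination 5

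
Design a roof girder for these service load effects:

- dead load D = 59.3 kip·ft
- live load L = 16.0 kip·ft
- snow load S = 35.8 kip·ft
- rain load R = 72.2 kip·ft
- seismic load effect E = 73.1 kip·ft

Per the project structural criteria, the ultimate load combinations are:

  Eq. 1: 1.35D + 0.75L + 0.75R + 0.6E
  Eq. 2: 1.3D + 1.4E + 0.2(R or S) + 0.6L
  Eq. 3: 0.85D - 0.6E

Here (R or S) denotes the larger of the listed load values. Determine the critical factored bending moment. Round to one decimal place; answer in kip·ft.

203.5 kip·ft

(R or S) → R = 72.2 kip·ft.
Eq. 1: 1.35(59.3) + 0.75(16.0) + 0.75(72.2) + 0.6(73.1) = 190.1
Eq. 2: 1.3(59.3) + 1.4(73.1) + 0.2(72.2) + 0.6(16.0) = 203.5
Eq. 3: 0.85(59.3) - 0.6(73.1) = 50.4 - 43.9 = 6.5
Combination 2 governs: M_u = 203.5 kip·ft.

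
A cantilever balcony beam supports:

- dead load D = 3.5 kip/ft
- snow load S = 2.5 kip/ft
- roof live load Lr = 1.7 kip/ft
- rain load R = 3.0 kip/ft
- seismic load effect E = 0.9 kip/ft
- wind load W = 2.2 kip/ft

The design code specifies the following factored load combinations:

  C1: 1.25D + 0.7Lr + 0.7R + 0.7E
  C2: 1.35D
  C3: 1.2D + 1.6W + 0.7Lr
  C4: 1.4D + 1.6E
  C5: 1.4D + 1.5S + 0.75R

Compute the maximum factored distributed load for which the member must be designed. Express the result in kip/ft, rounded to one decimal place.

10.9 kip/ft

C1: 1.25(3.5) + 0.7(1.7) + 0.7(3.0) + 0.7(0.9) = 4.4 + 1.2 + 2.1 + 0.6 = 8.3
C2: 1.35(3.5) = 4.7
C3: 1.2(3.5) + 1.6(2.2) + 0.7(1.7) = 4.2 + 3.5 + 1.2 = 8.9
C4: 1.4(3.5) + 1.6(0.9) = 4.9 + 1.4 = 6.3
C5: 1.4(3.5) + 1.5(2.5) + 0.75(3.0) = 10.9
The controlling combination is 5, giving 10.9 kip/ft.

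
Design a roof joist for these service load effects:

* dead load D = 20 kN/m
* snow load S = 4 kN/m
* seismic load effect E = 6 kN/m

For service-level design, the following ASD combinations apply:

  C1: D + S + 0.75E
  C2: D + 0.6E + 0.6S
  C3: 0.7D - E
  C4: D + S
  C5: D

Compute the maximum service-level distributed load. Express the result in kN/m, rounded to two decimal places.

C1: 1.0(20) + 1.0(4) + 0.75(6) = 20.00 + 4.00 + 4.50 = 28.50
C2: 1.0(20) + 0.6(6) + 0.6(4) = 20.00 + 3.60 + 2.40 = 26.00
C3: 0.7(20) - 1.0(6) = 14.00 - 6.00 = 8.00
C4: 1.0(20) + 1.0(4) = 20.00 + 4.00 = 24.00
C5: 1.0(20) = 20.00
Maximum is from combination 1.

28.50 kN/m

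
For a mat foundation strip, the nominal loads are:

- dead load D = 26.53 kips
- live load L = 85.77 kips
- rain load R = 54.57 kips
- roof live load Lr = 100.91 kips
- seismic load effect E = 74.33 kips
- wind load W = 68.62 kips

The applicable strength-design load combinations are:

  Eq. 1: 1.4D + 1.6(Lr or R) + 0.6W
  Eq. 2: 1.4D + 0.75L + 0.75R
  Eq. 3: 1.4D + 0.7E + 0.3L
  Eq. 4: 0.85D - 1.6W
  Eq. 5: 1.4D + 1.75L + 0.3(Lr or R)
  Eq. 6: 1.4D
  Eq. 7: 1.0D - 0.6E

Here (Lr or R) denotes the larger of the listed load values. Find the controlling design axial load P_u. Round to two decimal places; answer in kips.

239.77 kips

(Lr or R) → Lr = 100.91 kips.
Eq. 1: 1.4(26.53) + 1.6(100.91) + 0.6(68.62) = 37.14 + 161.46 + 41.17 = 239.77
Eq. 2: 1.4(26.53) + 0.75(85.77) + 0.75(54.57) = 37.14 + 64.33 + 40.93 = 142.40
Eq. 3: 1.4(26.53) + 0.7(74.33) + 0.3(85.77) = 37.14 + 52.03 + 25.73 = 114.90
Eq. 4: 0.85(26.53) - 1.6(68.62) = 22.55 - 109.79 = -87.24
Eq. 5: 1.4(26.53) + 1.75(85.77) + 0.3(100.91) = 37.14 + 150.10 + 30.27 = 217.51
Eq. 6: 1.4(26.53) = 37.14
Eq. 7: 1.0(26.53) - 0.6(74.33) = 26.53 - 44.60 = -18.07
The controlling combination is 1, giving 239.77 kips.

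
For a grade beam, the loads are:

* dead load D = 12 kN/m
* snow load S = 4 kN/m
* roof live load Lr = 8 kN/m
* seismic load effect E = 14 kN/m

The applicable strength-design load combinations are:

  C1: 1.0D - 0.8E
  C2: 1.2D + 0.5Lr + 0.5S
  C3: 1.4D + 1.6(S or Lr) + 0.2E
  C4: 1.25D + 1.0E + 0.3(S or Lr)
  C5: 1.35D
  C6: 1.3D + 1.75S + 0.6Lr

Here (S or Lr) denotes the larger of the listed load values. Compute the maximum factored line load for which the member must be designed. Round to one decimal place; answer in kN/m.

(S or Lr) → Lr = 8 kN/m.
C1: 1.0(12) - 0.8(14) = 0.8
C2: 1.2(12) + 0.5(8) + 0.5(4) = 20.4
C3: 1.4(12) + 1.6(8) + 0.2(14) = 32.4
C4: 1.25(12) + 1.0(14) + 0.3(8) = 31.4
C5: 1.35(12) = 16.2
C6: 1.3(12) + 1.75(4) + 0.6(8) = 27.4
The controlling combination is 3, giving 32.4 kN/m.

32.4 kN/m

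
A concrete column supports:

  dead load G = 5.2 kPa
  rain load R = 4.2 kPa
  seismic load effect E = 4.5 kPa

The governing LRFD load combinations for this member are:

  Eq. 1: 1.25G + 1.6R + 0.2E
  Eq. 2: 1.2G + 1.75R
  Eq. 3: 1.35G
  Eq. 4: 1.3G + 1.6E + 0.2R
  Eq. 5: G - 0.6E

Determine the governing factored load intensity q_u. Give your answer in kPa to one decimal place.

Eq. 1: 1.25(5.2) + 1.6(4.2) + 0.2(4.5) = 6.5 + 6.7 + 0.9 = 14.1
Eq. 2: 1.2(5.2) + 1.75(4.2) = 6.2 + 7.4 = 13.6
Eq. 3: 1.35(5.2) = 7.0
Eq. 4: 1.3(5.2) + 1.6(4.5) + 0.2(4.2) = 6.8 + 7.2 + 0.8 = 14.8
Eq. 5: 1.0(5.2) - 0.6(4.5) = 5.2 - 2.7 = 2.5
The controlling combination is 4, giving 14.8 kPa.

14.8 kPa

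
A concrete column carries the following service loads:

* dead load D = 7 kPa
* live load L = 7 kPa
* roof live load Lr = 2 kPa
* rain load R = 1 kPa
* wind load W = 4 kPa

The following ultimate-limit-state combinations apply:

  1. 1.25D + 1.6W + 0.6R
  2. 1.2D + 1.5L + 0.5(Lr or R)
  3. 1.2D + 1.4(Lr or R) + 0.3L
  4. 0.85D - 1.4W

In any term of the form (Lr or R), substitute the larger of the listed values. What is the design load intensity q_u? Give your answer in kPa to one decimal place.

19.9 kPa

(Lr or R) → Lr = 2 kPa.
1. 1.25(7) + 1.6(4) + 0.6(1) = 8.8 + 6.4 + 0.6 = 15.8
2. 1.2(7) + 1.5(7) + 0.5(2) = 8.4 + 10.5 + 1.0 = 19.9
3. 1.2(7) + 1.4(2) + 0.3(7) = 8.4 + 2.8 + 2.1 = 13.3
4. 0.85(7) - 1.4(4) = 6.0 - 5.6 = 0.4
Maximum is from combination 2.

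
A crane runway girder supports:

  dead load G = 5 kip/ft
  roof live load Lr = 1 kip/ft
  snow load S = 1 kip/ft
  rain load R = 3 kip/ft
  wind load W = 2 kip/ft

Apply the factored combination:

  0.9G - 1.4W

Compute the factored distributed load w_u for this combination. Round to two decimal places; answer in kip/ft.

0.9(5) - 1.4(2) = 1.70
w_u = 1.70 kip/ft.

1.70 kip/ft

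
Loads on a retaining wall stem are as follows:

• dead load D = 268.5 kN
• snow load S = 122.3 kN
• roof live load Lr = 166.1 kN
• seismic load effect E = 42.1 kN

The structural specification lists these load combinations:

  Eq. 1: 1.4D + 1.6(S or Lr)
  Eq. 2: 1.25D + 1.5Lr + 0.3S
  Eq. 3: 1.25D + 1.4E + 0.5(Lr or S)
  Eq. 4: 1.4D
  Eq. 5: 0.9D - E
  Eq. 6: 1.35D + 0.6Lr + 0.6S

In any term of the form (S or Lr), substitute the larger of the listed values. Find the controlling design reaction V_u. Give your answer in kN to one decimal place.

(S or Lr) → Lr = 166.1 kN; (Lr or S) → Lr = 166.1 kN.
Eq. 1: 1.4(268.5) + 1.6(166.1) = 375.9 + 265.8 = 641.7
Eq. 2: 1.25(268.5) + 1.5(166.1) + 0.3(122.3) = 335.6 + 249.2 + 36.7 = 621.5
Eq. 3: 1.25(268.5) + 1.4(42.1) + 0.5(166.1) = 335.6 + 58.9 + 83.1 = 477.6
Eq. 4: 1.4(268.5) = 375.9
Eq. 5: 0.9(268.5) - 1.0(42.1) = 241.7 - 42.1 = 199.6
Eq. 6: 1.35(268.5) + 0.6(166.1) + 0.6(122.3) = 535.5
Combination 1 governs: V_u = 641.7 kN.

641.7 kN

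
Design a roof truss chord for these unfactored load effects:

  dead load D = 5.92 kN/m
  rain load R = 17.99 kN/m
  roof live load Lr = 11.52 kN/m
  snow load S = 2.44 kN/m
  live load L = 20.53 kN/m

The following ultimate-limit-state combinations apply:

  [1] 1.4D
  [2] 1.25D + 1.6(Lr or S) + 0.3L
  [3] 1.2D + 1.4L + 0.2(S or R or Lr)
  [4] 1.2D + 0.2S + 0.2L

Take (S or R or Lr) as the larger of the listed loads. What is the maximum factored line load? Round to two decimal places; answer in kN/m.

39.44 kN/m

(Lr or S) → Lr = 11.52 kN/m; (S or R or Lr) → R = 17.99 kN/m.
[1] 1.4(5.92) = 8.29
[2] 1.25(5.92) + 1.6(11.52) + 0.3(20.53) = 7.40 + 18.43 + 6.16 = 31.99
[3] 1.2(5.92) + 1.4(20.53) + 0.2(17.99) = 7.10 + 28.74 + 3.60 = 39.44
[4] 1.2(5.92) + 0.2(2.44) + 0.2(20.53) = 7.10 + 0.49 + 4.11 = 11.70
Combination 3 governs: w_u = 39.44 kN/m.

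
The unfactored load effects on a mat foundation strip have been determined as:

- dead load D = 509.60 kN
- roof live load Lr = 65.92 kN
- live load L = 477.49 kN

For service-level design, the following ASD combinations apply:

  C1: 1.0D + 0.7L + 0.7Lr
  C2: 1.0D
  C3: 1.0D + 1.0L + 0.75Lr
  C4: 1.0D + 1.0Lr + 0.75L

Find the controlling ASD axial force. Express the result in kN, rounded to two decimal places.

1036.53 kN

C1: 1.0(509.60) + 0.7(477.49) + 0.7(65.92) = 889.99
C2: 1.0(509.60) = 509.60
C3: 1.0(509.60) + 1.0(477.49) + 0.75(65.92) = 509.60 + 477.49 + 49.44 = 1036.53
C4: 1.0(509.60) + 1.0(65.92) + 0.75(477.49) = 509.60 + 65.92 + 358.12 = 933.64
Maximum is from combination 3.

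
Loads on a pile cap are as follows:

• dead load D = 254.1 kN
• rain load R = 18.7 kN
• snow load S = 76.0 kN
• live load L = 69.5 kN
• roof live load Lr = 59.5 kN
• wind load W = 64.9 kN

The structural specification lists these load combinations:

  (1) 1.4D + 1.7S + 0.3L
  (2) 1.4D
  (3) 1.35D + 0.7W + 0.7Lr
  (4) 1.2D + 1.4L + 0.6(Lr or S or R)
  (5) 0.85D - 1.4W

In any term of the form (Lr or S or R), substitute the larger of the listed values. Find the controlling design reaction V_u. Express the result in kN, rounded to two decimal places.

(Lr or S or R) → S = 76.0 kN.
(1) 1.4(254.1) + 1.7(76.0) + 0.3(69.5) = 355.74 + 129.20 + 20.85 = 505.79
(2) 1.4(254.1) = 355.74
(3) 1.35(254.1) + 0.7(64.9) + 0.7(59.5) = 343.04 + 45.43 + 41.65 = 430.12
(4) 1.2(254.1) + 1.4(69.5) + 0.6(76.0) = 304.92 + 97.30 + 45.60 = 447.82
(5) 0.85(254.1) - 1.4(64.9) = 215.99 - 90.86 = 125.13
Maximum is from combination 1.

505.79 kN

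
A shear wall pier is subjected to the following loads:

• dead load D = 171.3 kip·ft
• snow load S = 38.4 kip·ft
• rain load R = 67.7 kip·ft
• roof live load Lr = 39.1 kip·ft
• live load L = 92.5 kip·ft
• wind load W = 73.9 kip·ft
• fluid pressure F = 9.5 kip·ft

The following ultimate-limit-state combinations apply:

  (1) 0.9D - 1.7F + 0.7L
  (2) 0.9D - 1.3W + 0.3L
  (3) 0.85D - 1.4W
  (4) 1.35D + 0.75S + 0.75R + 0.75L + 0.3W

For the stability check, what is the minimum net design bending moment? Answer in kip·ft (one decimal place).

(1) 0.9(171.3) - 1.7(9.5) + 0.7(92.5) = 154.2 - 16.2 + 64.8 = 202.8
(2) 0.9(171.3) - 1.3(73.9) + 0.3(92.5) = 154.2 - 96.1 + 27.8 = 85.9
(3) 0.85(171.3) - 1.4(73.9) = 145.6 - 103.5 = 42.1
(4) 1.35(171.3) + 0.75(38.4) + 0.75(67.7) + 0.75(92.5) + 0.3(73.9) = 402.4
Combination 3 gives the minimum: 42.1 kip·ft.

42.1 kip·ft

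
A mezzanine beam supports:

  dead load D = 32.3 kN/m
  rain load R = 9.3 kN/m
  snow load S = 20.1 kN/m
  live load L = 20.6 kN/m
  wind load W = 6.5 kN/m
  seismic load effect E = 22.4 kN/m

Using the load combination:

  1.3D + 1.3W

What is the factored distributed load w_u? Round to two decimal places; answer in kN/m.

50.44 kN/m

1.3(32.3) + 1.3(6.5) = 41.99 + 8.45 = 50.44
w_u = 50.44 kN/m.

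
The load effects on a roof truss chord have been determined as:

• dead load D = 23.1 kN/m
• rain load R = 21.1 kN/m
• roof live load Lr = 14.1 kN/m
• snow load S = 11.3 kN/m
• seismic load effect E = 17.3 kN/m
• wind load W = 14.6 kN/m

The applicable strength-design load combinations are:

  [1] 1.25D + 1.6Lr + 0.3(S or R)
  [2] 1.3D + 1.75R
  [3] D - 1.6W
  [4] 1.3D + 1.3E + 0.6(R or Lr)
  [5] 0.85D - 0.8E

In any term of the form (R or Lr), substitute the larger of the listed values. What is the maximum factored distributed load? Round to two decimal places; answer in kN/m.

(S or R) → R = 21.1 kN/m; (R or Lr) → R = 21.1 kN/m.
[1] 1.25(23.1) + 1.6(14.1) + 0.3(21.1) = 28.88 + 22.56 + 6.33 = 57.77
[2] 1.3(23.1) + 1.75(21.1) = 30.03 + 36.93 = 66.96
[3] 1.0(23.1) - 1.6(14.6) = 23.10 - 23.36 = -0.26
[4] 1.3(23.1) + 1.3(17.3) + 0.6(21.1) = 30.03 + 22.49 + 12.66 = 65.18
[5] 0.85(23.1) - 0.8(17.3) = 19.64 - 13.84 = 5.80
Combination 2 governs: w_u = 66.96 kN/m.

66.96 kN/m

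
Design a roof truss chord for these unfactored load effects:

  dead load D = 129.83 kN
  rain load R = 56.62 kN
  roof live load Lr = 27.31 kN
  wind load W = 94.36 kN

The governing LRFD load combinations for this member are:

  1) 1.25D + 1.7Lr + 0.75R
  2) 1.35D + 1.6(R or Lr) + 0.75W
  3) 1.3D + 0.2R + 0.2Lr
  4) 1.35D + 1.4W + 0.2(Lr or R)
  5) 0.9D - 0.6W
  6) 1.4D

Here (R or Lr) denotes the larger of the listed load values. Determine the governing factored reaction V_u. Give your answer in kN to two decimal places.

(R or Lr) → R = 56.62 kN; (Lr or R) → R = 56.62 kN.
1) 1.25(129.83) + 1.7(27.31) + 0.75(56.62) = 251.18
2) 1.35(129.83) + 1.6(56.62) + 0.75(94.36) = 336.63
3) 1.3(129.83) + 0.2(56.62) + 0.2(27.31) = 185.57
4) 1.35(129.83) + 1.4(94.36) + 0.2(56.62) = 318.70
5) 0.9(129.83) - 0.6(94.36) = 60.23
6) 1.4(129.83) = 181.76
Maximum is from combination 2.

336.63 kN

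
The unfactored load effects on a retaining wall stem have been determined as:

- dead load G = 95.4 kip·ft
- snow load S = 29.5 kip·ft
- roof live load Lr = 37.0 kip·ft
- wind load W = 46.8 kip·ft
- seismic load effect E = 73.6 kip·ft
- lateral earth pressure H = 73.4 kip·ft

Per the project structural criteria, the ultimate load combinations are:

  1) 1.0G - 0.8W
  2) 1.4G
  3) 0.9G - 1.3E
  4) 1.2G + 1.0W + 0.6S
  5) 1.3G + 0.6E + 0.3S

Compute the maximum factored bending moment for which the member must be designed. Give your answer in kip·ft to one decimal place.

1) 1.0(95.4) - 0.8(46.8) = 58.0
2) 1.4(95.4) = 133.6
3) 0.9(95.4) - 1.3(73.6) = -9.8
4) 1.2(95.4) + 1.0(46.8) + 0.6(29.5) = 179.0
5) 1.3(95.4) + 0.6(73.6) + 0.3(29.5) = 177.0
The controlling combination is 4, giving 179.0 kip·ft.

179.0 kip·ft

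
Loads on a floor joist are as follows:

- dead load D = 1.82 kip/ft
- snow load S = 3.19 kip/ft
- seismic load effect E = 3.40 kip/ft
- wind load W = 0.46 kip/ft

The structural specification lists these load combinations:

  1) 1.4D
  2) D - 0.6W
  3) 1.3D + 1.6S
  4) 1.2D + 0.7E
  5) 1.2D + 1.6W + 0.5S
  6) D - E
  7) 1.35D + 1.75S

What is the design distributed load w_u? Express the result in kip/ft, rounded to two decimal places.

1) 1.4(1.82) = 2.55
2) 1.0(1.82) - 0.6(0.46) = 1.82 - 0.28 = 1.54
3) 1.3(1.82) + 1.6(3.19) = 2.37 + 5.10 = 7.47
4) 1.2(1.82) + 0.7(3.40) = 2.18 + 2.38 = 4.56
5) 1.2(1.82) + 1.6(0.46) + 0.5(3.19) = 2.18 + 0.74 + 1.60 = 4.52
6) 1.0(1.82) - 1.0(3.40) = 1.82 - 3.40 = -1.58
7) 1.35(1.82) + 1.75(3.19) = 2.46 + 5.58 = 8.04
The controlling combination is 7, giving 8.04 kip/ft.

8.04 kip/ft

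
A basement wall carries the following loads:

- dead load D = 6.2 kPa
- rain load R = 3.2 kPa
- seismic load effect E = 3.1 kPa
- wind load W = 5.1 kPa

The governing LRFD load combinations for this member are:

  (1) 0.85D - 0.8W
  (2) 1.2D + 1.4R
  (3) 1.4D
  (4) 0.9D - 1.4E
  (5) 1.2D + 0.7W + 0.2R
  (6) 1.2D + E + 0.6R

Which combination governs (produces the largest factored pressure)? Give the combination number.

(1) 0.85(6.2) - 0.8(5.1) = 5.3 - 4.1 = 1.2
(2) 1.2(6.2) + 1.4(3.2) = 7.4 + 4.5 = 11.9
(3) 1.4(6.2) = 8.7
(4) 0.9(6.2) - 1.4(3.1) = 1.2
(5) 1.2(6.2) + 0.7(5.1) + 0.2(3.2) = 11.7
(6) 1.2(6.2) + 1.0(3.1) + 0.6(3.2) = 12.5
The largest value is 12.5 kPa from combination 6.

Combination 6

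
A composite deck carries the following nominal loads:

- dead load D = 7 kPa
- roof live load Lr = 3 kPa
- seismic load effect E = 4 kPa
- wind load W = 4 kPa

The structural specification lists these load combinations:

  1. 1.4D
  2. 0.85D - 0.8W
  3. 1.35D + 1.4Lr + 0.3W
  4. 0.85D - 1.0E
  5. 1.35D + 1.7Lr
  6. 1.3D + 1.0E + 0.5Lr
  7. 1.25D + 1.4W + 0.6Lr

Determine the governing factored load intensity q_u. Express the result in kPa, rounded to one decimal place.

1. 1.4(7) = 9.8
2. 0.85(7) - 0.8(4) = 2.8
3. 1.35(7) + 1.4(3) + 0.3(4) = 14.9
4. 0.85(7) - 1.0(4) = 2.0
5. 1.35(7) + 1.7(3) = 14.6
6. 1.3(7) + 1.0(4) + 0.5(3) = 14.6
7. 1.25(7) + 1.4(4) + 0.6(3) = 16.2
Combination 7 governs: q_u = 16.2 kPa.

16.2 kPa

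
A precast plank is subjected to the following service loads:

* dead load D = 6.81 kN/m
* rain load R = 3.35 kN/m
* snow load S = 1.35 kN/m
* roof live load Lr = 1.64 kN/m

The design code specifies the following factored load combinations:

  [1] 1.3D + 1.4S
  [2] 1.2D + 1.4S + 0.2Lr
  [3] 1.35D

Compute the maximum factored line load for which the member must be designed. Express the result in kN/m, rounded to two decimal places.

10.74 kN/m

[1] 1.3(6.81) + 1.4(1.35) = 10.74
[2] 1.2(6.81) + 1.4(1.35) + 0.2(1.64) = 10.39
[3] 1.35(6.81) = 9.19
Maximum is from combination 1.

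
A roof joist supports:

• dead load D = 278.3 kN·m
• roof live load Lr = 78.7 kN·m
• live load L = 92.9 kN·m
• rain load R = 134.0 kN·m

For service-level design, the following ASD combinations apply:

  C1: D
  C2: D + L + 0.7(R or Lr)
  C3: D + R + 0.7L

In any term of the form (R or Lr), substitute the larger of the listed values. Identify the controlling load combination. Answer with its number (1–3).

Combination 3

(R or Lr) → R = 134.0 kN·m.
C1: 1.0(278.3) = 278.3
C2: 1.0(278.3) + 1.0(92.9) + 0.7(134.0) = 278.3 + 92.9 + 93.8 = 465.0
C3: 1.0(278.3) + 1.0(134.0) + 0.7(92.9) = 278.3 + 134.0 + 65.0 = 477.3
The largest value is 477.3 kN·m from combination 3.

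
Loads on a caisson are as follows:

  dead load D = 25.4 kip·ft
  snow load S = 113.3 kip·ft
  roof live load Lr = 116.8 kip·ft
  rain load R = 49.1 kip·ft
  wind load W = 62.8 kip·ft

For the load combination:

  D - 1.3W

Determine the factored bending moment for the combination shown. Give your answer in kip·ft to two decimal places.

-56.24 kip·ft

1.0(25.4) - 1.3(62.8) = 25.40 - 81.64 = -56.24
M_u = -56.24 kip·ft.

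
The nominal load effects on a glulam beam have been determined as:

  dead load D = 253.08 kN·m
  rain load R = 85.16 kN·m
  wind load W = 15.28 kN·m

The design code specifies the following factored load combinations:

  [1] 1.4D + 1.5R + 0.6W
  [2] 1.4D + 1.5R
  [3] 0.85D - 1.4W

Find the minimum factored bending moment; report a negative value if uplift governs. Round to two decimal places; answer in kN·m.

[1] 1.4(253.08) + 1.5(85.16) + 0.6(15.28) = 354.31 + 127.74 + 9.17 = 491.22
[2] 1.4(253.08) + 1.5(85.16) = 354.31 + 127.74 = 482.05
[3] 0.85(253.08) - 1.4(15.28) = 215.12 - 21.39 = 193.73
Combination 3 gives the minimum: 193.73 kN·m.

193.73 kN·m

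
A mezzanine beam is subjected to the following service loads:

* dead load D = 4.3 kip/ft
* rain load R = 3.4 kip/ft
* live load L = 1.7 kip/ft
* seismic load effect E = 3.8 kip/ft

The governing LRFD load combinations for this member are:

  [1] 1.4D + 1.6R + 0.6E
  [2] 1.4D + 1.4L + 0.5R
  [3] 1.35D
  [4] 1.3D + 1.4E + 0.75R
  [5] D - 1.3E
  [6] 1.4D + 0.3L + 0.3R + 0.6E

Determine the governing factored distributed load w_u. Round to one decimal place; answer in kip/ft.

13.7 kip/ft

[1] 1.4(4.3) + 1.6(3.4) + 0.6(3.8) = 6.0 + 5.4 + 2.3 = 13.7
[2] 1.4(4.3) + 1.4(1.7) + 0.5(3.4) = 6.0 + 2.4 + 1.7 = 10.1
[3] 1.35(4.3) = 5.8
[4] 1.3(4.3) + 1.4(3.8) + 0.75(3.4) = 5.6 + 5.3 + 2.6 = 13.5
[5] 1.0(4.3) - 1.3(3.8) = 4.3 - 4.9 = -0.6
[6] 1.4(4.3) + 0.3(1.7) + 0.3(3.4) + 0.6(3.8) = 6.0 + 0.5 + 1.0 + 2.3 = 9.8
Maximum is from combination 1.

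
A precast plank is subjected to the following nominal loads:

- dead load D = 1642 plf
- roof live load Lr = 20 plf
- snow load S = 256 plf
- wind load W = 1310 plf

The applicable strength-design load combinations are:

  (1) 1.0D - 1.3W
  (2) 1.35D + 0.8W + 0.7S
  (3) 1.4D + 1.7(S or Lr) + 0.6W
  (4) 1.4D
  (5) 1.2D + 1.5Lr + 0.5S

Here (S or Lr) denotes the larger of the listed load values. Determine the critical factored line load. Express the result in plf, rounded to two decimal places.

(S or Lr) → S = 256 plf.
(1) 1.0(1642) - 1.3(1310) = 1642.00 - 1703.00 = -61.00
(2) 1.35(1642) + 0.8(1310) + 0.7(256) = 2216.70 + 1048.00 + 179.20 = 3443.90
(3) 1.4(1642) + 1.7(256) + 0.6(1310) = 2298.80 + 435.20 + 786.00 = 3520.00
(4) 1.4(1642) = 2298.80
(5) 1.2(1642) + 1.5(20) + 0.5(256) = 1970.40 + 30.00 + 128.00 = 2128.40
The controlling combination is 3, giving 3520.00 plf.

3520.00 plf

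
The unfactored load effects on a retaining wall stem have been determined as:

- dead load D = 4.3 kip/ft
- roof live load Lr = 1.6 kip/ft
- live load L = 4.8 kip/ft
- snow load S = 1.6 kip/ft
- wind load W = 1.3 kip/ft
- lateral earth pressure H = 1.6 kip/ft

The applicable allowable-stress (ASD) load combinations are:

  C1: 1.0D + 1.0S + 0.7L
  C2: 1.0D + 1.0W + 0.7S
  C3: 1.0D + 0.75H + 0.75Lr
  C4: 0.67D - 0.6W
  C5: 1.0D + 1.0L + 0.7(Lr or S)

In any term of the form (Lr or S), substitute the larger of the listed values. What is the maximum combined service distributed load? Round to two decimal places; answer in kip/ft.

(Lr or S) → Lr = 1.6 kip/ft.
C1: 1.0(4.3) + 1.0(1.6) + 0.7(4.8) = 4.30 + 1.60 + 3.36 = 9.26
C2: 1.0(4.3) + 1.0(1.3) + 0.7(1.6) = 4.30 + 1.30 + 1.12 = 6.72
C3: 1.0(4.3) + 0.75(1.6) + 0.75(1.6) = 4.30 + 1.20 + 1.20 = 6.70
C4: 0.67(4.3) - 0.6(1.3) = 2.88 - 0.78 = 2.10
C5: 1.0(4.3) + 1.0(4.8) + 0.7(1.6) = 4.30 + 4.80 + 1.12 = 10.22
Maximum is from combination 5.

10.22 kip/ft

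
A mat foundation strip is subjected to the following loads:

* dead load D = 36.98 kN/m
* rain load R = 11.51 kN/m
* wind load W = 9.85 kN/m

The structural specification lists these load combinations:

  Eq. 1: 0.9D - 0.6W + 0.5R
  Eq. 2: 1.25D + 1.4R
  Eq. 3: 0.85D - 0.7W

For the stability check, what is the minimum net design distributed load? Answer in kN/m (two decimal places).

24.54 kN/m

Eq. 1: 0.9(36.98) - 0.6(9.85) + 0.5(11.51) = 33.13
Eq. 2: 1.25(36.98) + 1.4(11.51) = 62.34
Eq. 3: 0.85(36.98) - 0.7(9.85) = 24.54
Combination 3 gives the minimum: 24.54 kN/m.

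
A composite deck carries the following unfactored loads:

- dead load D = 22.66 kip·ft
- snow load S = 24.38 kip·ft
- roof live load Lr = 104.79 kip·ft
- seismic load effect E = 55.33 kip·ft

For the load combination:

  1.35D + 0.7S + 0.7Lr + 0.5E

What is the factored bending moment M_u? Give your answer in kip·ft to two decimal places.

148.68 kip·ft

1.35(22.66) + 0.7(24.38) + 0.7(104.79) + 0.5(55.33) = 148.68
M_u = 148.68 kip·ft.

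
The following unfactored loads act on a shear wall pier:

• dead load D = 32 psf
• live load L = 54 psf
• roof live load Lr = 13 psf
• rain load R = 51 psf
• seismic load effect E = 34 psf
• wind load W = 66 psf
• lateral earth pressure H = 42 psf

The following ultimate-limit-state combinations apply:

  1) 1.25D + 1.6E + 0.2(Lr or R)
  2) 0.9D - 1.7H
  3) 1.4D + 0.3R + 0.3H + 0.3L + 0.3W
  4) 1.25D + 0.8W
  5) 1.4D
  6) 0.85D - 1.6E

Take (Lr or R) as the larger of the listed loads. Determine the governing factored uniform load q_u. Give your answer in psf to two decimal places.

108.70 psf

(Lr or R) → R = 51 psf.
1) 1.25(32) + 1.6(34) + 0.2(51) = 40.00 + 54.40 + 10.20 = 104.60
2) 0.9(32) - 1.7(42) = 28.80 - 71.40 = -42.60
3) 1.4(32) + 0.3(51) + 0.3(42) + 0.3(54) + 0.3(66) = 44.80 + 15.30 + 12.60 + 16.20 + 19.80 = 108.70
4) 1.25(32) + 0.8(66) = 40.00 + 52.80 = 92.80
5) 1.4(32) = 44.80
6) 0.85(32) - 1.6(34) = 27.20 - 54.40 = -27.20
Combination 3 governs: q_u = 108.70 psf.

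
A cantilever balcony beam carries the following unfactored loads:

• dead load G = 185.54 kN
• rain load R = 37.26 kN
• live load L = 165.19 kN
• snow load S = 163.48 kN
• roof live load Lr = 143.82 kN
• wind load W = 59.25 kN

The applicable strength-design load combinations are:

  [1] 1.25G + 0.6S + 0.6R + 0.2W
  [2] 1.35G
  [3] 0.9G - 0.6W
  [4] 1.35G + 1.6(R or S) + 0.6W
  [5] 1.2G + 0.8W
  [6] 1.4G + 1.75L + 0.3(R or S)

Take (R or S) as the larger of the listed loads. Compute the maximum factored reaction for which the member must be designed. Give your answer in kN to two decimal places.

597.88 kN

(R or S) → S = 163.48 kN.
[1] 1.25(185.54) + 0.6(163.48) + 0.6(37.26) + 0.2(59.25) = 364.22
[2] 1.35(185.54) = 250.48
[3] 0.9(185.54) - 0.6(59.25) = 166.99 - 35.55 = 131.44
[4] 1.35(185.54) + 1.6(163.48) + 0.6(59.25) = 250.48 + 261.57 + 35.55 = 547.60
[5] 1.2(185.54) + 0.8(59.25) = 222.65 + 47.40 = 270.05
[6] 1.4(185.54) + 1.75(165.19) + 0.3(163.48) = 259.76 + 289.08 + 49.04 = 597.88
Maximum is from combination 6.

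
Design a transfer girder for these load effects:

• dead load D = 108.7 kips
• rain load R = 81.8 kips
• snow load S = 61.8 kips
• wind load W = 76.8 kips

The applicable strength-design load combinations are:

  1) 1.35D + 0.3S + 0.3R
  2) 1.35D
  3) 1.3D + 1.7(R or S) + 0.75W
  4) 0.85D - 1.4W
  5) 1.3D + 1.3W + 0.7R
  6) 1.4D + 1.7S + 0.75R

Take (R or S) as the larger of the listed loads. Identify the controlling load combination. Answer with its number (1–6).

Combination 3

(R or S) → R = 81.8 kips.
1) 1.35(108.7) + 0.3(61.8) + 0.3(81.8) = 146.75 + 18.54 + 24.54 = 189.83
2) 1.35(108.7) = 146.75
3) 1.3(108.7) + 1.7(81.8) + 0.75(76.8) = 141.31 + 139.06 + 57.60 = 337.97
4) 0.85(108.7) - 1.4(76.8) = -15.13
5) 1.3(108.7) + 1.3(76.8) + 0.7(81.8) = 141.31 + 99.84 + 57.26 = 298.41
6) 1.4(108.7) + 1.7(61.8) + 0.75(81.8) = 152.18 + 105.06 + 61.35 = 318.59
The largest value is 337.97 kips from combination 3.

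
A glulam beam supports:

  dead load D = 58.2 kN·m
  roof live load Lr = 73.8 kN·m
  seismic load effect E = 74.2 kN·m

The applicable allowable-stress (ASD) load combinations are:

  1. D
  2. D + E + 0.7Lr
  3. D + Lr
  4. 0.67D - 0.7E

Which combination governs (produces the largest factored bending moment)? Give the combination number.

1. 1.0(58.2) = 58.2
2. 1.0(58.2) + 1.0(74.2) + 0.7(73.8) = 184.1
3. 1.0(58.2) + 1.0(73.8) = 132.0
4. 0.67(58.2) - 0.7(74.2) = -12.9
The largest value is 184.1 kN·m from combination 2.

Combination 2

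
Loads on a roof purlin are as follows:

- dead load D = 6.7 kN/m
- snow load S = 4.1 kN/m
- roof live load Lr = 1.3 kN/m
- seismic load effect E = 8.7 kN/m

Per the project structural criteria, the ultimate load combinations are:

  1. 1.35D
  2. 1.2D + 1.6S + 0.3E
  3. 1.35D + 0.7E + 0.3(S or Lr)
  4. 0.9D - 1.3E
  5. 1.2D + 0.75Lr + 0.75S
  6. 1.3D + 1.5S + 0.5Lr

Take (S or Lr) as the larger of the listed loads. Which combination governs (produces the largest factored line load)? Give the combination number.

Combination 2

(S or Lr) → S = 4.1 kN/m.
1. 1.35(6.7) = 9.0
2. 1.2(6.7) + 1.6(4.1) + 0.3(8.7) = 8.0 + 6.6 + 2.6 = 17.2
3. 1.35(6.7) + 0.7(8.7) + 0.3(4.1) = 16.4
4. 0.9(6.7) - 1.3(8.7) = 6.0 - 11.3 = -5.3
5. 1.2(6.7) + 0.75(1.3) + 0.75(4.1) = 8.0 + 1.0 + 3.1 = 12.1
6. 1.3(6.7) + 1.5(4.1) + 0.5(1.3) = 15.5
The largest value is 17.2 kN/m from combination 2.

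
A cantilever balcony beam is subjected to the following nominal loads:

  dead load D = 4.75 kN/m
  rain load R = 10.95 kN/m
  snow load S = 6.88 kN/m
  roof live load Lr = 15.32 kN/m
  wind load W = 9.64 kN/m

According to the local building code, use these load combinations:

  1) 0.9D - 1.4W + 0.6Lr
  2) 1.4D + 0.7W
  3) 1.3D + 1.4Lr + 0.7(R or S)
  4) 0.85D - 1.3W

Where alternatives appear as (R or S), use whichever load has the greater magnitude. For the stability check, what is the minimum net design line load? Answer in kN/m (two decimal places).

(R or S) → R = 10.95 kN/m.
1) 0.9(4.75) - 1.4(9.64) + 0.6(15.32) = 4.28 - 13.50 + 9.19 = -0.03
2) 1.4(4.75) + 0.7(9.64) = 6.65 + 6.75 = 13.40
3) 1.3(4.75) + 1.4(15.32) + 0.7(10.95) = 35.29
4) 0.85(4.75) - 1.3(9.64) = 4.04 - 12.53 = -8.49
Combination 4 gives the minimum: -8.49 kN/m.

-8.49 kN/m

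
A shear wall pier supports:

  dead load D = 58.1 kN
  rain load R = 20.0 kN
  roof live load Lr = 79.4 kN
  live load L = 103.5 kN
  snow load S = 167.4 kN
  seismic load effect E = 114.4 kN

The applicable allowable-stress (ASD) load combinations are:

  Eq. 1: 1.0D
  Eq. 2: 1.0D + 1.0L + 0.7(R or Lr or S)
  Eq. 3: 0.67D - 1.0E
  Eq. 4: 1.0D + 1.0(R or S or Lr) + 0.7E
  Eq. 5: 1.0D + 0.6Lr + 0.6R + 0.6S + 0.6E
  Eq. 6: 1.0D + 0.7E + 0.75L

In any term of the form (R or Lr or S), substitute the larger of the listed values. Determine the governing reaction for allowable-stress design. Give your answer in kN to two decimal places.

(R or Lr or S) → S = 167.4 kN; (R or S or Lr) → S = 167.4 kN.
Eq. 1: 1.0(58.1) = 58.10
Eq. 2: 1.0(58.1) + 1.0(103.5) + 0.7(167.4) = 58.10 + 103.50 + 117.18 = 278.78
Eq. 3: 0.67(58.1) - 1.0(114.4) = 38.93 - 114.40 = -75.47
Eq. 4: 1.0(58.1) + 1.0(167.4) + 0.7(114.4) = 58.10 + 167.40 + 80.08 = 305.58
Eq. 5: 1.0(58.1) + 0.6(79.4) + 0.6(20.0) + 0.6(167.4) + 0.6(114.4) = 58.10 + 47.64 + 12.00 + 100.44 + 68.64 = 286.82
Eq. 6: 1.0(58.1) + 0.7(114.4) + 0.75(103.5) = 58.10 + 80.08 + 77.63 = 215.81
Combination 4 governs: V = 305.58 kN.

305.58 kN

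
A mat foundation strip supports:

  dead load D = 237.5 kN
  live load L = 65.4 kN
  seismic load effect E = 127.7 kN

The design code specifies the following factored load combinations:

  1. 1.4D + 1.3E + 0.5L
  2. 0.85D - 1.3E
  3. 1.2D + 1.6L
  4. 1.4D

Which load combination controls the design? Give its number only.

Combination 1

1. 1.4(237.5) + 1.3(127.7) + 0.5(65.4) = 332.50 + 166.01 + 32.70 = 531.21
2. 0.85(237.5) - 1.3(127.7) = 201.88 - 166.01 = 35.87
3. 1.2(237.5) + 1.6(65.4) = 285.00 + 104.64 = 389.64
4. 1.4(237.5) = 332.50
The largest value is 531.21 kN from combination 1.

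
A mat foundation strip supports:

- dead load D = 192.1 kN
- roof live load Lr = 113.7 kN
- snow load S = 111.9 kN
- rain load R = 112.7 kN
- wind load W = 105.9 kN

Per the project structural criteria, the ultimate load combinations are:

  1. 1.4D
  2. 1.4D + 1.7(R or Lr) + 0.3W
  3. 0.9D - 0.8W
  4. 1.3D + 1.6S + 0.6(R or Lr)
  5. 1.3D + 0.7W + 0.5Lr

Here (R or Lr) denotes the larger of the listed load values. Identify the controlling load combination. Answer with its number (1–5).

Combination 4

(R or Lr) → Lr = 113.7 kN.
1. 1.4(192.1) = 268.94
2. 1.4(192.1) + 1.7(113.7) + 0.3(105.9) = 268.94 + 193.29 + 31.77 = 494.00
3. 0.9(192.1) - 0.8(105.9) = 172.89 - 84.72 = 88.17
4. 1.3(192.1) + 1.6(111.9) + 0.6(113.7) = 249.73 + 179.04 + 68.22 = 496.99
5. 1.3(192.1) + 0.7(105.9) + 0.5(113.7) = 249.73 + 74.13 + 56.85 = 380.71
The largest value is 496.99 kN from combination 4.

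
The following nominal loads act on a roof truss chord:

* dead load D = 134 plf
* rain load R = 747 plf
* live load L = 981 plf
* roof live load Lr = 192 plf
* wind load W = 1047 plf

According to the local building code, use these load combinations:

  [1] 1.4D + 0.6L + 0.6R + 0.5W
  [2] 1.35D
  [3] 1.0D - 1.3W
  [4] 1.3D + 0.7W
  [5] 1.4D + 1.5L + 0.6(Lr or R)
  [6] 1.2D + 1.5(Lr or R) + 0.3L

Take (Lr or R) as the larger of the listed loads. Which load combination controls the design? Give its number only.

Combination 5

(Lr or R) → R = 747 plf.
[1] 1.4(134) + 0.6(981) + 0.6(747) + 0.5(1047) = 1747.9
[2] 1.35(134) = 180.9
[3] 1.0(134) - 1.3(1047) = -1227.1
[4] 1.3(134) + 0.7(1047) = 907.1
[5] 1.4(134) + 1.5(981) + 0.6(747) = 2107.3
[6] 1.2(134) + 1.5(747) + 0.3(981) = 1575.6
The largest value is 2107.3 plf from combination 5.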